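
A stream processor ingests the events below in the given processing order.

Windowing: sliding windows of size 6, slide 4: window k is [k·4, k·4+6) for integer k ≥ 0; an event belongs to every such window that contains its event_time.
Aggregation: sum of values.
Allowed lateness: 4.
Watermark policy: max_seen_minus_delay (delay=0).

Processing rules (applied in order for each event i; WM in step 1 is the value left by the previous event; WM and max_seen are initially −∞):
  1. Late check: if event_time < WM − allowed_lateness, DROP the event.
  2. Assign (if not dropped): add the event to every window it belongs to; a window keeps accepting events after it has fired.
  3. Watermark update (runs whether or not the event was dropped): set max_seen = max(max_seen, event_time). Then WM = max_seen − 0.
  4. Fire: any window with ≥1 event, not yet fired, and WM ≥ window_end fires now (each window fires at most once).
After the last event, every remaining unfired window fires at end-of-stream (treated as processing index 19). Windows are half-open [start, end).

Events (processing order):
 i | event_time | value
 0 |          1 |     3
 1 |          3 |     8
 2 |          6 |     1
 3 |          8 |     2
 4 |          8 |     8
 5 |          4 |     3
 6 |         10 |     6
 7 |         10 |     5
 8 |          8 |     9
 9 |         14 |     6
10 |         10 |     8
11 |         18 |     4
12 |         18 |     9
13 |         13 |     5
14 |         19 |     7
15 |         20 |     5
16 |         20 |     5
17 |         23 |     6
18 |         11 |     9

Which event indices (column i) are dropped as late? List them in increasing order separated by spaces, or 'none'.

13 18

i=0 t=1 v=3: → [0,6); WM=1
i=1 t=3 v=8: → [0,6); WM=3
i=2 t=6 v=1: → [4,10); WM=6; [0,6) fires=11
i=3 t=8 v=2: → [8,14),[4,10); WM=8
i=4 t=8 v=8: → [8,14),[4,10); WM=8
i=5 t=4 v=3: → [4,10),[0,6); WM=8
i=6 t=10 v=6: → [8,14); WM=10; [4,10) fires=14
i=7 t=10 v=5: → [8,14); WM=10
i=8 t=8 v=9: → [8,14),[4,10); WM=10
i=9 t=14 v=6: → [12,18); WM=14; [8,14) fires=30
i=10 t=10 v=8: → [8,14); WM=14
i=11 t=18 v=4: → [16,22); WM=18; [12,18) fires=6
i=12 t=18 v=9: → [16,22); WM=18
i=13 t=13 v=5: DROP (t<18-4); WM=18
i=14 t=19 v=7: → [16,22); WM=19
i=15 t=20 v=5: → [20,26),[16,22); WM=20
i=16 t=20 v=5: → [20,26),[16,22); WM=20
i=17 t=23 v=6: → [20,26); WM=23; [16,22) fires=30
i=18 t=11 v=9: DROP (t<23-4); WM=23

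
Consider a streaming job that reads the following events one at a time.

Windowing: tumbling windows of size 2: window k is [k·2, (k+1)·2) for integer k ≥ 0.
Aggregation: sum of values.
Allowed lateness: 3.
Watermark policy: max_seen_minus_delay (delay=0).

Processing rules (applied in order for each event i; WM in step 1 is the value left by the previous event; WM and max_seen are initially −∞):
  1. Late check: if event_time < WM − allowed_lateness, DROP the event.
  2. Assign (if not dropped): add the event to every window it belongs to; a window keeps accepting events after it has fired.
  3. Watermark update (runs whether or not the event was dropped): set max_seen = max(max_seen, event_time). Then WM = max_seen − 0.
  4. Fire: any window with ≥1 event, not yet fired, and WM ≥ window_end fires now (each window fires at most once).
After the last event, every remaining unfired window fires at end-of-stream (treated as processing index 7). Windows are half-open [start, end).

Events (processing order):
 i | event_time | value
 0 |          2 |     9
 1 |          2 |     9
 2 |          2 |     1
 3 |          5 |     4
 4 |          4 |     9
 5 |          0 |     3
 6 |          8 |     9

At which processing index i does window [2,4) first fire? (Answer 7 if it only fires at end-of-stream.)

3

i=0 t=2 v=9: → [2,4); WM=2
i=1 t=2 v=9: → [2,4); WM=2
i=2 t=2 v=1: → [2,4); WM=2
i=3 t=5 v=4: → [4,6); WM=5; [2,4) fires=19
i=4 t=4 v=9: → [4,6); WM=5
i=5 t=0 v=3: DROP (t<5-3); WM=5
i=6 t=8 v=9: → [8,10); WM=8; [4,6) fires=13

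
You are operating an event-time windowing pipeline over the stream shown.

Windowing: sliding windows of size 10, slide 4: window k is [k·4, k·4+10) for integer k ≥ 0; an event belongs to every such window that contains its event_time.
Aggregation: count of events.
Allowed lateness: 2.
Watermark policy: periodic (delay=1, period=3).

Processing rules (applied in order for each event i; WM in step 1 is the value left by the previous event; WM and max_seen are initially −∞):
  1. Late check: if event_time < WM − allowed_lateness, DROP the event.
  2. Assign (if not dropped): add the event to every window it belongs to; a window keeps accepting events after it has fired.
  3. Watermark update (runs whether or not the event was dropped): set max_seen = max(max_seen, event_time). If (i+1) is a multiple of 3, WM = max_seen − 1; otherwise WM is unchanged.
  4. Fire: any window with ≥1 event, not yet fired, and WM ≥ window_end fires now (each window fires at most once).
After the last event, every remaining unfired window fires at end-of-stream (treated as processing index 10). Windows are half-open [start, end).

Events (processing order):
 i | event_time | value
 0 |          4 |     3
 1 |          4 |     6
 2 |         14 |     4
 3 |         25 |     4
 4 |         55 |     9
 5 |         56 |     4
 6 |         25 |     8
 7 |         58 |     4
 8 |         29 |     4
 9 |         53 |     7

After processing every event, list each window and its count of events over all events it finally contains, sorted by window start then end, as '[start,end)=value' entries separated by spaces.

[0,10)=2 [4,14)=2 [8,18)=1 [12,22)=1 [16,26)=1 [20,30)=1 [24,34)=1 [48,58)=2 [52,62)=3 [56,66)=2

i=0 t=4 v=3: → [4,14),[0,10); WM=−∞
i=1 t=4 v=6: → [4,14),[0,10); WM=−∞
i=2 t=14 v=4: → [12,22),[8,18); WM=13; [0,10) fires=2
i=3 t=25 v=4: → [24,34),[20,30),[16,26); WM=13
i=4 t=55 v=9: → [52,62),[48,58); WM=13
i=5 t=56 v=4: → [56,66),[52,62),[48,58); WM=55; [4,14) fires=2 [8,18) fires=1 [12,22) fires=1 [16,26) fires=1 [20,30) fires=1 [24,34) fires=1
i=6 t=25 v=8: DROP (t<55-2); WM=55
i=7 t=58 v=4: → [56,66),[52,62); WM=55
i=8 t=29 v=4: DROP (t<55-2); WM=57
i=9 t=53 v=7: DROP (t<57-2); WM=57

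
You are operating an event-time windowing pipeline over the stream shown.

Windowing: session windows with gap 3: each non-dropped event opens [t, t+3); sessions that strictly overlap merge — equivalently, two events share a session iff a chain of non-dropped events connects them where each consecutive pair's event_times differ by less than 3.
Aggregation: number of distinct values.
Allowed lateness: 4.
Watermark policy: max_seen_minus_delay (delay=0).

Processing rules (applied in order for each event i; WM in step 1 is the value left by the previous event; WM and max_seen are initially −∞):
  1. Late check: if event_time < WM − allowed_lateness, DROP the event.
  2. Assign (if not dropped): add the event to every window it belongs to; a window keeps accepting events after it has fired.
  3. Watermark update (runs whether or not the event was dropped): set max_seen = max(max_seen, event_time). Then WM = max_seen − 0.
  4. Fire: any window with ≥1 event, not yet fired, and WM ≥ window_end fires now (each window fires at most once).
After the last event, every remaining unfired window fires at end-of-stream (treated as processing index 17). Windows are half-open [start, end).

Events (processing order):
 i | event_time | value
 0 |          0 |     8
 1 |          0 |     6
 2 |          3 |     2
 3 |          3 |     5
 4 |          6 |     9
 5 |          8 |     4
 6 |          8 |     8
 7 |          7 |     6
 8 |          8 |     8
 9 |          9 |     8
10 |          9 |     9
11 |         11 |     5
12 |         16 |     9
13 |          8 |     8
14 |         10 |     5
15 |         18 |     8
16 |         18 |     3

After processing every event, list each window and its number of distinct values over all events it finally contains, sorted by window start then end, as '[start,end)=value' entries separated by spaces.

i=0 t=0 v=8: → [0,3); WM=0
i=1 t=0 v=6: → [0,3); WM=0
i=2 t=3 v=2: → [3,6); WM=3
i=3 t=3 v=5: → [3,6); WM=3
i=4 t=6 v=9: → [6,9); WM=6
i=5 t=8 v=4: → [6,11); WM=8
i=6 t=8 v=8: → [6,11); WM=8
i=7 t=7 v=6: → [6,11); WM=8
i=8 t=8 v=8: → [6,11); WM=8
i=9 t=9 v=8: → [6,12); WM=9
i=10 t=9 v=9: → [6,12); WM=9
i=11 t=11 v=5: → [6,14); WM=11
i=12 t=16 v=9: → [16,19); WM=16
i=13 t=8 v=8: DROP (t<16-4); WM=16
i=14 t=10 v=5: DROP (t<16-4); WM=16
i=15 t=18 v=8: → [16,21); WM=18
i=16 t=18 v=3: → [16,21); WM=18

[0,3)=2 [3,6)=2 [6,14)=5 [16,21)=3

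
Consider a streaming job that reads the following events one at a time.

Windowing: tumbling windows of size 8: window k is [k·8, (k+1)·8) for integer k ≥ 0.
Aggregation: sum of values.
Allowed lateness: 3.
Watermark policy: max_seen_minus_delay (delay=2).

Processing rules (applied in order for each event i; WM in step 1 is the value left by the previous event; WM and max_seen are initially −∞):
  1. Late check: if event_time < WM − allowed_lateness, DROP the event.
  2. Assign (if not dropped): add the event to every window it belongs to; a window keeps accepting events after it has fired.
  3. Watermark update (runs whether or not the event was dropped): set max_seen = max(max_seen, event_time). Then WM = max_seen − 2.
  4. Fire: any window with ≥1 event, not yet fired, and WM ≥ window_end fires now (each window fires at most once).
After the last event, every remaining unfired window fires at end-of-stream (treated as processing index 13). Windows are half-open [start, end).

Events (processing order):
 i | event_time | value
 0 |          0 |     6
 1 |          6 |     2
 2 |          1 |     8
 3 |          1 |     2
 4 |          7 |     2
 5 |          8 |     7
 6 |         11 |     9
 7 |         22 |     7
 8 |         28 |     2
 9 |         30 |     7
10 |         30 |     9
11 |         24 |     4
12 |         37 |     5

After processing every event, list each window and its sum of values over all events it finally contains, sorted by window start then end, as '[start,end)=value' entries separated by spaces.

i=0 t=0 v=6: → [0,8); WM=-2
i=1 t=6 v=2: → [0,8); WM=4
i=2 t=1 v=8: → [0,8); WM=4
i=3 t=1 v=2: → [0,8); WM=4
i=4 t=7 v=2: → [0,8); WM=5
i=5 t=8 v=7: → [8,16); WM=6
i=6 t=11 v=9: → [8,16); WM=9; [0,8) fires=20
i=7 t=22 v=7: → [16,24); WM=20; [8,16) fires=16
i=8 t=28 v=2: → [24,32); WM=26; [16,24) fires=7
i=9 t=30 v=7: → [24,32); WM=28
i=10 t=30 v=9: → [24,32); WM=28
i=11 t=24 v=4: DROP (t<28-3); WM=28
i=12 t=37 v=5: → [32,40); WM=35; [24,32) fires=18

[0,8)=20 [8,16)=16 [16,24)=7 [24,32)=18 [32,40)=5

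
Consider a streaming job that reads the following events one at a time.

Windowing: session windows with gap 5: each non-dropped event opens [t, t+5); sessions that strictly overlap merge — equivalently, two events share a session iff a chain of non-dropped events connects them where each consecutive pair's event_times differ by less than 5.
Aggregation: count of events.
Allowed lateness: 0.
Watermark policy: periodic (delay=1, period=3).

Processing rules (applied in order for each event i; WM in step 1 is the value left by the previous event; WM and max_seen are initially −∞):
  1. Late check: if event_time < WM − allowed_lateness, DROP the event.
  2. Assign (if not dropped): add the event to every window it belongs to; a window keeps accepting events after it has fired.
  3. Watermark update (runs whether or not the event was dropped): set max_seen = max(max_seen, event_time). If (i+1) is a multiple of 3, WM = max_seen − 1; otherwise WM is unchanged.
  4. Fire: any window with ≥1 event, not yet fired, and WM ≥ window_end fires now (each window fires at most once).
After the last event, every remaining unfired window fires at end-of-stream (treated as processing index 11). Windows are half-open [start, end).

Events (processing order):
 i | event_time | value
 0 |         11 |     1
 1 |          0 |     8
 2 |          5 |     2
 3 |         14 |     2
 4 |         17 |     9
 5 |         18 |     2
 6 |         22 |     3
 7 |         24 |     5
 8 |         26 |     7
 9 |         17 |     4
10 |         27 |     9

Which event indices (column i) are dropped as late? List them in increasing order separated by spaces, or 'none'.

i=0 t=11 v=1: → [11,16); WM=−∞
i=1 t=0 v=8: → [0,5); WM=−∞
i=2 t=5 v=2: → [5,10); WM=10
i=3 t=14 v=2: → [11,19); WM=10
i=4 t=17 v=9: → [11,22); WM=10
i=5 t=18 v=2: → [11,23); WM=17
i=6 t=22 v=3: → [11,27); WM=17
i=7 t=24 v=5: → [11,29); WM=17
i=8 t=26 v=7: → [11,31); WM=25
i=9 t=17 v=4: DROP (t<25-0); WM=25
i=10 t=27 v=9: → [11,32); WM=25

9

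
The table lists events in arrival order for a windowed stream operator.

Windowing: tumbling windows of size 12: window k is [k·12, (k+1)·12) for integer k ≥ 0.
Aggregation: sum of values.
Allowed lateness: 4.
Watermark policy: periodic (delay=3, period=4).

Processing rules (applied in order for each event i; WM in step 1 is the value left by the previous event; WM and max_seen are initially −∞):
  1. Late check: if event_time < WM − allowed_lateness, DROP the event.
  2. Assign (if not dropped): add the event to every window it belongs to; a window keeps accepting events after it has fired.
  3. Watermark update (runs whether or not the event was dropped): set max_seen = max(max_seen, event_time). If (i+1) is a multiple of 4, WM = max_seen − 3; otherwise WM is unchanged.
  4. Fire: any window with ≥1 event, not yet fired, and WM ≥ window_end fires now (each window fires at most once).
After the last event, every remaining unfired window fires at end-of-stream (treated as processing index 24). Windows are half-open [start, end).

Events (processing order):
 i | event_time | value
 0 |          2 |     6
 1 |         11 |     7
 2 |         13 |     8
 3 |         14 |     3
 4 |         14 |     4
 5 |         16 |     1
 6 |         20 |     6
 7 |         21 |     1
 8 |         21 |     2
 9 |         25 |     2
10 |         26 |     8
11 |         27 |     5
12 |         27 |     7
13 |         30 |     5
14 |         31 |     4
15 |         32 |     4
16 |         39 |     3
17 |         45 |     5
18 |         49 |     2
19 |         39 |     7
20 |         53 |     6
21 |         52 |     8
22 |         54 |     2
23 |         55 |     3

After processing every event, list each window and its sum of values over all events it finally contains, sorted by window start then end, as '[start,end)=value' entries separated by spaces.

[0,12)=13 [12,24)=25 [24,36)=35 [36,48)=15 [48,60)=21

i=0 t=2 v=6: → [0,12); WM=−∞
i=1 t=11 v=7: → [0,12); WM=−∞
i=2 t=13 v=8: → [12,24); WM=−∞
i=3 t=14 v=3: → [12,24); WM=11
i=4 t=14 v=4: → [12,24); WM=11
i=5 t=16 v=1: → [12,24); WM=11
i=6 t=20 v=6: → [12,24); WM=11
i=7 t=21 v=1: → [12,24); WM=18; [0,12) fires=13
i=8 t=21 v=2: → [12,24); WM=18
i=9 t=25 v=2: → [24,36); WM=18
i=10 t=26 v=8: → [24,36); WM=18
i=11 t=27 v=5: → [24,36); WM=24; [12,24) fires=25
i=12 t=27 v=7: → [24,36); WM=24
i=13 t=30 v=5: → [24,36); WM=24
i=14 t=31 v=4: → [24,36); WM=24
i=15 t=32 v=4: → [24,36); WM=29
i=16 t=39 v=3: → [36,48); WM=29
i=17 t=45 v=5: → [36,48); WM=29
i=18 t=49 v=2: → [48,60); WM=29
i=19 t=39 v=7: → [36,48); WM=46; [24,36) fires=35
i=20 t=53 v=6: → [48,60); WM=46
i=21 t=52 v=8: → [48,60); WM=46
i=22 t=54 v=2: → [48,60); WM=46
i=23 t=55 v=3: → [48,60); WM=52; [36,48) fires=15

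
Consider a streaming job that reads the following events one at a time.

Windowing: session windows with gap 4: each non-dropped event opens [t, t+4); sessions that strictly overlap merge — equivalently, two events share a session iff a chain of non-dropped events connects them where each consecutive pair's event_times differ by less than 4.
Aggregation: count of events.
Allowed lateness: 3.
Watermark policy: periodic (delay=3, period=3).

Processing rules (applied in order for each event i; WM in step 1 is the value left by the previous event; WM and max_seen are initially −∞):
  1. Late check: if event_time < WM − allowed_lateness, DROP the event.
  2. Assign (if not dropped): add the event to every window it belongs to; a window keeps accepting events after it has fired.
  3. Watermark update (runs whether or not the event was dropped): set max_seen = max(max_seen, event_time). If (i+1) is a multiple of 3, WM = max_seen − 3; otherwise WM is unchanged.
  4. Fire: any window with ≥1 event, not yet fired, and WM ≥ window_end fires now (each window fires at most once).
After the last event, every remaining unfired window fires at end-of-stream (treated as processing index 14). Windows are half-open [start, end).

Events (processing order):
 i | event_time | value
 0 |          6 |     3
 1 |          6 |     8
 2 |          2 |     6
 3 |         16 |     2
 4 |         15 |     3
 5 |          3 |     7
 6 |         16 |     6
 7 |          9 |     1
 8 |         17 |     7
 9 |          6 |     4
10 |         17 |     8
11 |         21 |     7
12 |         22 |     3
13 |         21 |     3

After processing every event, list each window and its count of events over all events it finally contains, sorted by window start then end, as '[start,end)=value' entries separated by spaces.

[2,10)=4 [15,21)=5 [21,26)=3

i=0 t=6 v=3: → [6,10); WM=−∞
i=1 t=6 v=8: → [6,10); WM=−∞
i=2 t=2 v=6: → [2,6); WM=3
i=3 t=16 v=2: → [16,20); WM=3
i=4 t=15 v=3: → [15,20); WM=3
i=5 t=3 v=7: → [2,10); WM=13
i=6 t=16 v=6: → [15,20); WM=13
i=7 t=9 v=1: DROP (t<13-3); WM=13
i=8 t=17 v=7: → [15,21); WM=14
i=9 t=6 v=4: DROP (t<14-3); WM=14
i=10 t=17 v=8: → [15,21); WM=14
i=11 t=21 v=7: → [21,25); WM=18
i=12 t=22 v=3: → [21,26); WM=18
i=13 t=21 v=3: → [21,26); WM=18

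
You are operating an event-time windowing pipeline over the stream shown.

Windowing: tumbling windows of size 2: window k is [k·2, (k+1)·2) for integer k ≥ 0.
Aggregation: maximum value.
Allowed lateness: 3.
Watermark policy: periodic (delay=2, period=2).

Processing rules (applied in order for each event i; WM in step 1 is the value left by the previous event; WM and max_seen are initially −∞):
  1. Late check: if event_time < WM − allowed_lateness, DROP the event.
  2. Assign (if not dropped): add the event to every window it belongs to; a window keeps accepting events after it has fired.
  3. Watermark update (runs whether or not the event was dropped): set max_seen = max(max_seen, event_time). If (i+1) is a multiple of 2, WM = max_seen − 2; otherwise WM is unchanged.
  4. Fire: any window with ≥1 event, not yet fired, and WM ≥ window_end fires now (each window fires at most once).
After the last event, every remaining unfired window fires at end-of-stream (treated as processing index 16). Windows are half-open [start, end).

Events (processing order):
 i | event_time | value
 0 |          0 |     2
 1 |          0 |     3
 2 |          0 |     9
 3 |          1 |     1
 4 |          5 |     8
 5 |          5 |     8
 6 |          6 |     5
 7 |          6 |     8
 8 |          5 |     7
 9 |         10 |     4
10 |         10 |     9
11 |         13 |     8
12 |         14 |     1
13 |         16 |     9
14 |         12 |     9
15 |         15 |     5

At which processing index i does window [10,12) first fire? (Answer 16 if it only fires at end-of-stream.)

i=0 t=0 v=2: → [0,2); WM=−∞
i=1 t=0 v=3: → [0,2); WM=-2
i=2 t=0 v=9: → [0,2); WM=-2
i=3 t=1 v=1: → [0,2); WM=-1
i=4 t=5 v=8: → [4,6); WM=-1
i=5 t=5 v=8: → [4,6); WM=3; [0,2) fires=9
i=6 t=6 v=5: → [6,8); WM=3
i=7 t=6 v=8: → [6,8); WM=4
i=8 t=5 v=7: → [4,6); WM=4
i=9 t=10 v=4: → [10,12); WM=8; [4,6) fires=8 [6,8) fires=8
i=10 t=10 v=9: → [10,12); WM=8
i=11 t=13 v=8: → [12,14); WM=11
i=12 t=14 v=1: → [14,16); WM=11
i=13 t=16 v=9: → [16,18); WM=14; [10,12) fires=9 [12,14) fires=8
i=14 t=12 v=9: → [12,14); WM=14
i=15 t=15 v=5: → [14,16); WM=14

13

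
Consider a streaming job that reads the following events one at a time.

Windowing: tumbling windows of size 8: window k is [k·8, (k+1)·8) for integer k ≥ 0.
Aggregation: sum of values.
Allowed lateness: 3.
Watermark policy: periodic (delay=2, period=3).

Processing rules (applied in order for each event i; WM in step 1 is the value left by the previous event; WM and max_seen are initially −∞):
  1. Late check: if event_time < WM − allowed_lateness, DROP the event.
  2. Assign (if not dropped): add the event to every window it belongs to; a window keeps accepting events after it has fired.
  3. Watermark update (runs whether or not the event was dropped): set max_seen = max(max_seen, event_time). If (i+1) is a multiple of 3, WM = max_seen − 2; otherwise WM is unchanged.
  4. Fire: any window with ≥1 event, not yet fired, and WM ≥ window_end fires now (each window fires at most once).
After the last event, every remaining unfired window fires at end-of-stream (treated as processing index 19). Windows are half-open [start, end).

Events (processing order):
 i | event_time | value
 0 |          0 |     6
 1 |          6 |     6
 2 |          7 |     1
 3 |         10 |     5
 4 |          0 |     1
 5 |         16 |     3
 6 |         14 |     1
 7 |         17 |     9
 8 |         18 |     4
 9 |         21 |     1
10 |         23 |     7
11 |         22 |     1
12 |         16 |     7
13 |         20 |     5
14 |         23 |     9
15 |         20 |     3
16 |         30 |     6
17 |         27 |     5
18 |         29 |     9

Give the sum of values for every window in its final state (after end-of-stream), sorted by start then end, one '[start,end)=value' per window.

[0,8)=13 [8,16)=6 [16,24)=42 [24,32)=20

i=0 t=0 v=6: → [0,8); WM=−∞
i=1 t=6 v=6: → [0,8); WM=−∞
i=2 t=7 v=1: → [0,8); WM=5
i=3 t=10 v=5: → [8,16); WM=5
i=4 t=0 v=1: DROP (t<5-3); WM=5
i=5 t=16 v=3: → [16,24); WM=14; [0,8) fires=13
i=6 t=14 v=1: → [8,16); WM=14
i=7 t=17 v=9: → [16,24); WM=14
i=8 t=18 v=4: → [16,24); WM=16; [8,16) fires=6
i=9 t=21 v=1: → [16,24); WM=16
i=10 t=23 v=7: → [16,24); WM=16
i=11 t=22 v=1: → [16,24); WM=21
i=12 t=16 v=7: DROP (t<21-3); WM=21
i=13 t=20 v=5: → [16,24); WM=21
i=14 t=23 v=9: → [16,24); WM=21
i=15 t=20 v=3: → [16,24); WM=21
i=16 t=30 v=6: → [24,32); WM=21
i=17 t=27 v=5: → [24,32); WM=28; [16,24) fires=42
i=18 t=29 v=9: → [24,32); WM=28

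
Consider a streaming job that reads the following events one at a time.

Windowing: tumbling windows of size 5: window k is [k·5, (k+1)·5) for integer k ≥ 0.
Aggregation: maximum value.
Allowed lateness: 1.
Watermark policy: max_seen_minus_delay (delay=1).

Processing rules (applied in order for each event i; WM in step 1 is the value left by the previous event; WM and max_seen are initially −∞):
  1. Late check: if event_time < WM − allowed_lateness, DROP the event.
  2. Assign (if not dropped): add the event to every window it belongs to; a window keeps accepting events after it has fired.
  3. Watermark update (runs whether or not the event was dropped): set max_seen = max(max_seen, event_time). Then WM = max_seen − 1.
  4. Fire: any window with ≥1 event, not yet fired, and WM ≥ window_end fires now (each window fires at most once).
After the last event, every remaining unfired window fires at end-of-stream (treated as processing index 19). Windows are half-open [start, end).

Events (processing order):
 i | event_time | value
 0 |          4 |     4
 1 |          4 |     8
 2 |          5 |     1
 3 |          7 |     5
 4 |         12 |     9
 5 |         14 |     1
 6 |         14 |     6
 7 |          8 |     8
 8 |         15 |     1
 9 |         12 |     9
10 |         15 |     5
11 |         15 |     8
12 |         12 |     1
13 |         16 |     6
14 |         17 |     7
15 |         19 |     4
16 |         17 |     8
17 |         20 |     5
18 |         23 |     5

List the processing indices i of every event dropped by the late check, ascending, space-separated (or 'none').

7 9 12

i=0 t=4 v=4: → [0,5); WM=3
i=1 t=4 v=8: → [0,5); WM=3
i=2 t=5 v=1: → [5,10); WM=4
i=3 t=7 v=5: → [5,10); WM=6; [0,5) fires=8
i=4 t=12 v=9: → [10,15); WM=11; [5,10) fires=5
i=5 t=14 v=1: → [10,15); WM=13
i=6 t=14 v=6: → [10,15); WM=13
i=7 t=8 v=8: DROP (t<13-1); WM=13
i=8 t=15 v=1: → [15,20); WM=14
i=9 t=12 v=9: DROP (t<14-1); WM=14
i=10 t=15 v=5: → [15,20); WM=14
i=11 t=15 v=8: → [15,20); WM=14
i=12 t=12 v=1: DROP (t<14-1); WM=14
i=13 t=16 v=6: → [15,20); WM=15; [10,15) fires=9
i=14 t=17 v=7: → [15,20); WM=16
i=15 t=19 v=4: → [15,20); WM=18
i=16 t=17 v=8: → [15,20); WM=18
i=17 t=20 v=5: → [20,25); WM=19
i=18 t=23 v=5: → [20,25); WM=22; [15,20) fires=8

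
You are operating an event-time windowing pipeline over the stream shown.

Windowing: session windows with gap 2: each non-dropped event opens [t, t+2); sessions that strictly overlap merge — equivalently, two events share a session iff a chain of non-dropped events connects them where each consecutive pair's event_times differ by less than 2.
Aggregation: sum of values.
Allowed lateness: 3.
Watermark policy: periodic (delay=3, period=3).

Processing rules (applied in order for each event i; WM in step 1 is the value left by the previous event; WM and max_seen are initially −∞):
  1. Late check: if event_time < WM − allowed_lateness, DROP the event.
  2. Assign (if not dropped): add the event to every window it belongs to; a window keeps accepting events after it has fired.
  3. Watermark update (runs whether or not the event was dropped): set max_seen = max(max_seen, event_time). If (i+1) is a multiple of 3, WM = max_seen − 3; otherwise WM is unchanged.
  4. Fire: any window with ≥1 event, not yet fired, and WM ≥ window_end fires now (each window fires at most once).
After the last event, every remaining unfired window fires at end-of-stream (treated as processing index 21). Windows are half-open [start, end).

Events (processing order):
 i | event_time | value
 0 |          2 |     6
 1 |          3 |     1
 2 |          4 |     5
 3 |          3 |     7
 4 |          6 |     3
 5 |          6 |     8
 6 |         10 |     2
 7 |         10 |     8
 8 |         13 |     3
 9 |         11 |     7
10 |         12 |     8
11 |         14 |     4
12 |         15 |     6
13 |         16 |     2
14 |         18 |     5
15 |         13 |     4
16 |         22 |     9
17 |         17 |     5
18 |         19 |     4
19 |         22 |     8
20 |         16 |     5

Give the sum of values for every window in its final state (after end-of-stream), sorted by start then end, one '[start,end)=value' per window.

i=0 t=2 v=6: → [2,4); WM=−∞
i=1 t=3 v=1: → [2,5); WM=−∞
i=2 t=4 v=5: → [2,6); WM=1
i=3 t=3 v=7: → [2,6); WM=1
i=4 t=6 v=3: → [6,8); WM=1
i=5 t=6 v=8: → [6,8); WM=3
i=6 t=10 v=2: → [10,12); WM=3
i=7 t=10 v=8: → [10,12); WM=3
i=8 t=13 v=3: → [13,15); WM=10
i=9 t=11 v=7: → [10,13); WM=10
i=10 t=12 v=8: → [10,15); WM=10
i=11 t=14 v=4: → [10,16); WM=11
i=12 t=15 v=6: → [10,17); WM=11
i=13 t=16 v=2: → [10,18); WM=11
i=14 t=18 v=5: → [18,20); WM=15
i=15 t=13 v=4: → [10,18); WM=15
i=16 t=22 v=9: → [22,24); WM=15
i=17 t=17 v=5: → [10,20); WM=19
i=18 t=19 v=4: → [10,21); WM=19
i=19 t=22 v=8: → [22,24); WM=19
i=20 t=16 v=5: → [10,21); WM=19

[2,6)=19 [6,8)=11 [10,21)=63 [22,24)=17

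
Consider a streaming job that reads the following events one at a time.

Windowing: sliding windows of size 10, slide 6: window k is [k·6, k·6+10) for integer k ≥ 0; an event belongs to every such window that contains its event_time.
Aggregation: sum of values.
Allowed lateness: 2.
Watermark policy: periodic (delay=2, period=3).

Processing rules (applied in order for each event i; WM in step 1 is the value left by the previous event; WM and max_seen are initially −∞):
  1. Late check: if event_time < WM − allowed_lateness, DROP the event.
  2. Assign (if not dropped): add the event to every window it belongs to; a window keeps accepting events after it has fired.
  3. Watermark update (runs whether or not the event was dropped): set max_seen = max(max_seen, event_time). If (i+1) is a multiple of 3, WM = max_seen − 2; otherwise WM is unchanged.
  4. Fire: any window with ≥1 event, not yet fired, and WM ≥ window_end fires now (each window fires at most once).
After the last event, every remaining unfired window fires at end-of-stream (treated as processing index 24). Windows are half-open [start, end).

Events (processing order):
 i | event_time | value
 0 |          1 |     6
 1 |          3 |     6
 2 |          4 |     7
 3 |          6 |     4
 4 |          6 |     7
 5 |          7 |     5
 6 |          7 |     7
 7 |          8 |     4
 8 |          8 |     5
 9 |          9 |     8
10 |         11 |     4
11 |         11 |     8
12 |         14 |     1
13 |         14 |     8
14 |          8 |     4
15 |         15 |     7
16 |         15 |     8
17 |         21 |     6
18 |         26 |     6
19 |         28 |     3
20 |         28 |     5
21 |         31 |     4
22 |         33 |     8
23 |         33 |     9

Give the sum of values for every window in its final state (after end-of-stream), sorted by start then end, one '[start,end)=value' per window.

[0,10)=63 [6,16)=80 [12,22)=30 [18,28)=12 [24,34)=35 [30,40)=21

i=0 t=1 v=6: → [0,10); WM=−∞
i=1 t=3 v=6: → [0,10); WM=−∞
i=2 t=4 v=7: → [0,10); WM=2
i=3 t=6 v=4: → [6,16),[0,10); WM=2
i=4 t=6 v=7: → [6,16),[0,10); WM=2
i=5 t=7 v=5: → [6,16),[0,10); WM=5
i=6 t=7 v=7: → [6,16),[0,10); WM=5
i=7 t=8 v=4: → [6,16),[0,10); WM=5
i=8 t=8 v=5: → [6,16),[0,10); WM=6
i=9 t=9 v=8: → [6,16),[0,10); WM=6
i=10 t=11 v=4: → [6,16); WM=6
i=11 t=11 v=8: → [6,16); WM=9
i=12 t=14 v=1: → [12,22),[6,16); WM=9
i=13 t=14 v=8: → [12,22),[6,16); WM=9
i=14 t=8 v=4: → [6,16),[0,10); WM=12; [0,10) fires=63
i=15 t=15 v=7: → [12,22),[6,16); WM=12
i=16 t=15 v=8: → [12,22),[6,16); WM=12
i=17 t=21 v=6: → [18,28),[12,22); WM=19; [6,16) fires=80
i=18 t=26 v=6: → [24,34),[18,28); WM=19
i=19 t=28 v=3: → [24,34); WM=19
i=20 t=28 v=5: → [24,34); WM=26; [12,22) fires=30
i=21 t=31 v=4: → [30,40),[24,34); WM=26
i=22 t=33 v=8: → [30,40),[24,34); WM=26
i=23 t=33 v=9: → [30,40),[24,34); WM=31; [18,28) fires=12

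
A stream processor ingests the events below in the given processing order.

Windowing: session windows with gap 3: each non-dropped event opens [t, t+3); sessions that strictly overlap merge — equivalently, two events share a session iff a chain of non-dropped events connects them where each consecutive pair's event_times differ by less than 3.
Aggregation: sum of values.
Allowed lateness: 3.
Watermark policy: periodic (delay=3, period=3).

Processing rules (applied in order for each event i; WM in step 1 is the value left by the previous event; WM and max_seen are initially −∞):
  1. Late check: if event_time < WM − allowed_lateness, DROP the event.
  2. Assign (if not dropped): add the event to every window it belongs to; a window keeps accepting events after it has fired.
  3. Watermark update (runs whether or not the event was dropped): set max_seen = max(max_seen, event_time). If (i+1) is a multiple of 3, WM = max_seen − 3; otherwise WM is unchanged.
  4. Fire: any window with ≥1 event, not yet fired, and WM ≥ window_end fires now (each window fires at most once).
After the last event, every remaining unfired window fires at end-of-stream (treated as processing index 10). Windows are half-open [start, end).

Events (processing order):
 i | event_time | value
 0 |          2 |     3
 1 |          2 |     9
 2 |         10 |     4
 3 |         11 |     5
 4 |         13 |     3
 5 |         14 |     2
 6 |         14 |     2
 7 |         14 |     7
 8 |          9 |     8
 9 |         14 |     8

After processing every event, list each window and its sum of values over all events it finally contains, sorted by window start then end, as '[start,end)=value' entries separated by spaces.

i=0 t=2 v=3: → [2,5); WM=−∞
i=1 t=2 v=9: → [2,5); WM=−∞
i=2 t=10 v=4: → [10,13); WM=7
i=3 t=11 v=5: → [10,14); WM=7
i=4 t=13 v=3: → [10,16); WM=7
i=5 t=14 v=2: → [10,17); WM=11
i=6 t=14 v=2: → [10,17); WM=11
i=7 t=14 v=7: → [10,17); WM=11
i=8 t=9 v=8: → [9,17); WM=11
i=9 t=14 v=8: → [9,17); WM=11

[2,5)=12 [9,17)=39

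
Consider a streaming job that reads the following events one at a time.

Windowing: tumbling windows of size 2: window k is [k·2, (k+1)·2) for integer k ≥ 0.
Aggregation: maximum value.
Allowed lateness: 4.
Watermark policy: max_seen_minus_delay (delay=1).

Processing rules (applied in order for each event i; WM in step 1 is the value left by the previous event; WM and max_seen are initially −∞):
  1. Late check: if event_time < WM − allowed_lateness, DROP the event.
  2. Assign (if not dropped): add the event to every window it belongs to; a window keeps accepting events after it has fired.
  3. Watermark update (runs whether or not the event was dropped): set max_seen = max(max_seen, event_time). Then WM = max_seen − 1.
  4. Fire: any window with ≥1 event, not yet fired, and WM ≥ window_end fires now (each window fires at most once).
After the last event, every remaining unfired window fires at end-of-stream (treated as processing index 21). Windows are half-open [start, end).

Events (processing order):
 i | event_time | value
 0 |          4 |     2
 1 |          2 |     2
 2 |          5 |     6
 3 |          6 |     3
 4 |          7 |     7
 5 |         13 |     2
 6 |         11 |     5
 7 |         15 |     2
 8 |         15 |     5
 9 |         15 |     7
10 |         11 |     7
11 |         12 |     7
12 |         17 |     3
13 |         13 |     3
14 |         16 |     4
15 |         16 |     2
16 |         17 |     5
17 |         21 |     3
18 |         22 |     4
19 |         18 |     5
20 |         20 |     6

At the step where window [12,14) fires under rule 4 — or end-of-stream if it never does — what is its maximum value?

2

i=0 t=4 v=2: → [4,6); WM=3
i=1 t=2 v=2: → [2,4); WM=3
i=2 t=5 v=6: → [4,6); WM=4; [2,4) fires=2
i=3 t=6 v=3: → [6,8); WM=5
i=4 t=7 v=7: → [6,8); WM=6; [4,6) fires=6
i=5 t=13 v=2: → [12,14); WM=12; [6,8) fires=7
i=6 t=11 v=5: → [10,12); WM=12; [10,12) fires=5
i=7 t=15 v=2: → [14,16); WM=14; [12,14) fires=2
i=8 t=15 v=5: → [14,16); WM=14
i=9 t=15 v=7: → [14,16); WM=14
i=10 t=11 v=7: → [10,12); WM=14
i=11 t=12 v=7: → [12,14); WM=14
i=12 t=17 v=3: → [16,18); WM=16; [14,16) fires=7
i=13 t=13 v=3: → [12,14); WM=16
i=14 t=16 v=4: → [16,18); WM=16
i=15 t=16 v=2: → [16,18); WM=16
i=16 t=17 v=5: → [16,18); WM=16
i=17 t=21 v=3: → [20,22); WM=20; [16,18) fires=5
i=18 t=22 v=4: → [22,24); WM=21
i=19 t=18 v=5: → [18,20); WM=21; [18,20) fires=5
i=20 t=20 v=6: → [20,22); WM=21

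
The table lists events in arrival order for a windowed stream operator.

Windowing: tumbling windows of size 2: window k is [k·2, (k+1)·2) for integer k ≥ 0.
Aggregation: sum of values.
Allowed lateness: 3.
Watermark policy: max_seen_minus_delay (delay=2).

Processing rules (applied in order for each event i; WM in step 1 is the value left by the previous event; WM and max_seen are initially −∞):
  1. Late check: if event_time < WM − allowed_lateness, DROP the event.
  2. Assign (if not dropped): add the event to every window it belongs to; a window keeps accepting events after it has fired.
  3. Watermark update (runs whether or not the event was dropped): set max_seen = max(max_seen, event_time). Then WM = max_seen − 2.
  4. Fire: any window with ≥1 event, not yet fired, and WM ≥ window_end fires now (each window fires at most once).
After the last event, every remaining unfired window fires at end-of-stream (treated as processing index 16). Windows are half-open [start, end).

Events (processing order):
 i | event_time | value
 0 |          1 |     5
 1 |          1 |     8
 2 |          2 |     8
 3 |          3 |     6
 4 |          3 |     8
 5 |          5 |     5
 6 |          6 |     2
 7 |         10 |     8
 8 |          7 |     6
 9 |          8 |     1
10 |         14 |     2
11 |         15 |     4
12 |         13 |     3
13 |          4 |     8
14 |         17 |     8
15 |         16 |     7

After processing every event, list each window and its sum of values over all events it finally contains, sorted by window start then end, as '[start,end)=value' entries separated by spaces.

[0,2)=13 [2,4)=22 [4,6)=5 [6,8)=8 [8,10)=1 [10,12)=8 [12,14)=3 [14,16)=6 [16,18)=15

i=0 t=1 v=5: → [0,2); WM=-1
i=1 t=1 v=8: → [0,2); WM=-1
i=2 t=2 v=8: → [2,4); WM=0
i=3 t=3 v=6: → [2,4); WM=1
i=4 t=3 v=8: → [2,4); WM=1
i=5 t=5 v=5: → [4,6); WM=3; [0,2) fires=13
i=6 t=6 v=2: → [6,8); WM=4; [2,4) fires=22
i=7 t=10 v=8: → [10,12); WM=8; [4,6) fires=5 [6,8) fires=2
i=8 t=7 v=6: → [6,8); WM=8
i=9 t=8 v=1: → [8,10); WM=8
i=10 t=14 v=2: → [14,16); WM=12; [8,10) fires=1 [10,12) fires=8
i=11 t=15 v=4: → [14,16); WM=13
i=12 t=13 v=3: → [12,14); WM=13
i=13 t=4 v=8: DROP (t<13-3); WM=13
i=14 t=17 v=8: → [16,18); WM=15; [12,14) fires=3
i=15 t=16 v=7: → [16,18); WM=15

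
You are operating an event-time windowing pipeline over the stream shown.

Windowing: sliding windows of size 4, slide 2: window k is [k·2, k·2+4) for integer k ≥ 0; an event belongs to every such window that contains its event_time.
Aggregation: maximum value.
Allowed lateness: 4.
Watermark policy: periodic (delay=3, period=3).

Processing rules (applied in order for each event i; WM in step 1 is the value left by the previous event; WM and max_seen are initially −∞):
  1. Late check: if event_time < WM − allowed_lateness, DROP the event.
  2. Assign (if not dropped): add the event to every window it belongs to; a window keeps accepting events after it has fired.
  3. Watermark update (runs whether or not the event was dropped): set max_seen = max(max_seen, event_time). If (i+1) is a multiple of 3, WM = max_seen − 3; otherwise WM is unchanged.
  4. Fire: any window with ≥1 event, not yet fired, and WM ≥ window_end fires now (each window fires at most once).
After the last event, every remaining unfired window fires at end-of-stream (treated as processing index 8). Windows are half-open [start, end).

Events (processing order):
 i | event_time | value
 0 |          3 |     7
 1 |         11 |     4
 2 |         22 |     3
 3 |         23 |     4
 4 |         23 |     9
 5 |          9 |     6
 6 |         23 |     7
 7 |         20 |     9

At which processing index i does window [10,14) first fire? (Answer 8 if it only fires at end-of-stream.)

2

i=0 t=3 v=7: → [2,6),[0,4); WM=−∞
i=1 t=11 v=4: → [10,14),[8,12); WM=−∞
i=2 t=22 v=3: → [22,26),[20,24); WM=19; [0,4) fires=7 [2,6) fires=7 [8,12) fires=4 [10,14) fires=4
i=3 t=23 v=4: → [22,26),[20,24); WM=19
i=4 t=23 v=9: → [22,26),[20,24); WM=19
i=5 t=9 v=6: DROP (t<19-4); WM=20
i=6 t=23 v=7: → [22,26),[20,24); WM=20
i=7 t=20 v=9: → [20,24),[18,22); WM=20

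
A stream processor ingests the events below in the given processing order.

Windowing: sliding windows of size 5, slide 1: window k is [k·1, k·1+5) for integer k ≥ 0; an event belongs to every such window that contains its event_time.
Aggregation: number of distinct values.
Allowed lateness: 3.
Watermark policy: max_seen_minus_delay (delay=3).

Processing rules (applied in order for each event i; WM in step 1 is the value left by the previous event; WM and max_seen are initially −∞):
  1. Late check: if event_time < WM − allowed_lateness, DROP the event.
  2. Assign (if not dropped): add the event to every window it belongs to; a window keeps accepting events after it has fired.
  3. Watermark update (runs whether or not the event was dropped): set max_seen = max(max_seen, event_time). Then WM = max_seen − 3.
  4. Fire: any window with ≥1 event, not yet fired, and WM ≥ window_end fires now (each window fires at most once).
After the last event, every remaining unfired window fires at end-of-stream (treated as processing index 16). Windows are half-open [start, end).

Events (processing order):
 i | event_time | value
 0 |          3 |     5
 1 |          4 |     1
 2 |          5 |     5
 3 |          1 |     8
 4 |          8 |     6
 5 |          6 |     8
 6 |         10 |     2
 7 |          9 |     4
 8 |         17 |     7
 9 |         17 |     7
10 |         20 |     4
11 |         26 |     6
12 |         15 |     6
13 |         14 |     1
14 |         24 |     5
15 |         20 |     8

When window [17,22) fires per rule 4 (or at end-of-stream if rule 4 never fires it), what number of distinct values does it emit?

2

i=0 t=3 v=5: → [3,8),[2,7),[1,6),[0,5); WM=0
i=1 t=4 v=1: → [4,9),[3,8),[2,7),[1,6),[0,5); WM=1
i=2 t=5 v=5: → [5,10),[4,9),[3,8),[2,7),[1,6); WM=2
i=3 t=1 v=8: → [1,6),[0,5); WM=2
i=4 t=8 v=6: → [8,13),[7,12),[6,11),[5,10),[4,9); WM=5; [0,5) fires=3
i=5 t=6 v=8: → [6,11),[5,10),[4,9),[3,8),[2,7); WM=5
i=6 t=10 v=2: → [10,15),[9,14),[8,13),[7,12),[6,11); WM=7; [1,6) fires=3 [2,7) fires=3
i=7 t=9 v=4: → [9,14),[8,13),[7,12),[6,11),[5,10); WM=7
i=8 t=17 v=7: → [17,22),[16,21),[15,20),[14,19),[13,18); WM=14; [3,8) fires=3 [4,9) fires=4 [5,10) fires=4 [6,11) fires=4 [7,12) fires=3 [8,13) fires=3 [9,14) fires=2
i=9 t=17 v=7: → [17,22),[16,21),[15,20),[14,19),[13,18); WM=14
i=10 t=20 v=4: → [20,25),[19,24),[18,23),[17,22),[16,21); WM=17; [10,15) fires=1
i=11 t=26 v=6: → [26,31),[25,30),[24,29),[23,28),[22,27); WM=23; [13,18) fires=1 [14,19) fires=1 [15,20) fires=1 [16,21) fires=2 [17,22) fires=2 [18,23) fires=1
i=12 t=15 v=6: DROP (t<23-3); WM=23
i=13 t=14 v=1: DROP (t<23-3); WM=23
i=14 t=24 v=5: → [24,29),[23,28),[22,27),[21,26),[20,25); WM=23
i=15 t=20 v=8: → [20,25),[19,24),[18,23),[17,22),[16,21); WM=23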